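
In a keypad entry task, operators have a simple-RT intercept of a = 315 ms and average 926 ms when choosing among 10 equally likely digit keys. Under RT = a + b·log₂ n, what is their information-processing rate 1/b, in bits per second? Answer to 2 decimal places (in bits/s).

5.44 bits/s

Choice component = 926 − 315 = 611 ms over log₂(10) = 3.3219 bits.
b = 611 / 3.3219 = 183.929 ms/bit, so 1/b = 5.437 bits/s.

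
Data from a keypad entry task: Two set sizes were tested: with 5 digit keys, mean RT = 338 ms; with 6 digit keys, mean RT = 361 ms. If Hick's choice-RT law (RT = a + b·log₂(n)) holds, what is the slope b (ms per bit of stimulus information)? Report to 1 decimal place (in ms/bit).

Slope: b = (361 − 338) / (log₂ 6 − log₂ 5) = 23/0.2630 = 87.441 ms/bit.

87.4 ms/bit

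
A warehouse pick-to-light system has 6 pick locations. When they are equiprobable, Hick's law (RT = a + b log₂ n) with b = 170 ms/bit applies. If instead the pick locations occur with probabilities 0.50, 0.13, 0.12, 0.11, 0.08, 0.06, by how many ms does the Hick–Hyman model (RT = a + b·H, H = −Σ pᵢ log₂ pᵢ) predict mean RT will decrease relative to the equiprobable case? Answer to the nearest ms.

The RT saving is b·ΔH. Equiprobable H₀ = log₂(6) = 2.5850 bits; with the given probabilities H = 2.1350 bits.
b·(H₀ − H) = 170 × (2.5850 − 2.1350) = 76.49 ms.

76 ms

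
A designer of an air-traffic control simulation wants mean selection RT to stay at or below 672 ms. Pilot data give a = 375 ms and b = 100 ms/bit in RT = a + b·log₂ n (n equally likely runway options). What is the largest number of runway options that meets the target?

7

Set 375 + 100·log₂ n ≤ 672 → log₂ n ≤ (672 − 375)/100 = 2.9700.
So n ≤ 2^2.9700 = 7.835; the largest integer n is 7.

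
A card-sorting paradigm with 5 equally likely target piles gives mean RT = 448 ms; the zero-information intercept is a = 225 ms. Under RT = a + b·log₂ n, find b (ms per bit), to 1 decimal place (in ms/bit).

log₂(5) = 2.3219 bits.
b = (RT − a)/log₂ n = (448 − 225) / 2.3219 = 96.041 ms/bit.

96.0 ms/bit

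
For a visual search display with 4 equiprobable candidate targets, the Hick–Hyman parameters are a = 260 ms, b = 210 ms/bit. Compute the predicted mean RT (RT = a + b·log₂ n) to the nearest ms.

680 ms

log₂(4) = 2 bits, so RT = 260 + 210 × 2 ≈ 680.000 ms.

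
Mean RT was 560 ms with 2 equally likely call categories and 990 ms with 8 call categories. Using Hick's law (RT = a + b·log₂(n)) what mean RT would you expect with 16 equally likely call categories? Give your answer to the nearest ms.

1205 ms

Fit slope and intercept:
  b = (990 − 560) / (log₂ 8 − log₂ 2) = 430 / (3 − 1) = 215 ms/bit
  a = 560 − 215 × 1 = 345 ms
Then RT(16) = 345 + 215 × log₂ 16 = 345 + 215 × 4 ≈ 1205.000 ms.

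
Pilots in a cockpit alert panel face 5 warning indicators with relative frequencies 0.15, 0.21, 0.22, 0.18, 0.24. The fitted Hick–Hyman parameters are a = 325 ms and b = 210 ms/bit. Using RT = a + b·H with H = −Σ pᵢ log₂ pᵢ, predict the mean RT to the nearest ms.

Entropy contributions −pᵢ log₂ pᵢ: 0.4105, 0.4728, 0.4806, 0.4453, 0.4941; sum H = 2.3034 bits.
RT = a + bH = 325 + 210·2.3034 = 808.71 ms.

809 ms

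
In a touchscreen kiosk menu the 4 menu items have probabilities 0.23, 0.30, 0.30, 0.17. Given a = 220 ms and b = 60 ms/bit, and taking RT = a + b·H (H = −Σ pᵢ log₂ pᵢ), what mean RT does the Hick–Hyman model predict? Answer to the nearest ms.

338 ms

H = 0.23·log₂(1/0.23) + 0.30·log₂(1/0.30) + 0.30·log₂(1/0.30) + 0.17·log₂(1/0.17) = 1.9644 bits.
RT = 220 + 60 × 1.9644 = 337.87 ms.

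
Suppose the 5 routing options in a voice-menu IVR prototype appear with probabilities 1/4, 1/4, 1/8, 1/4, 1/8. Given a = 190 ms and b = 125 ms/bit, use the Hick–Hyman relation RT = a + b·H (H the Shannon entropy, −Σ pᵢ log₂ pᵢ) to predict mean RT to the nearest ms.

H = −Σ pᵢ log₂ pᵢ = 0.25·2 + 0.25·2 + 0.125·3 + 0.25·2 + 0.125·3 = 2.250 bits.
RT = 190 + 125 × 2.250 = 471.25 ms.

471 ms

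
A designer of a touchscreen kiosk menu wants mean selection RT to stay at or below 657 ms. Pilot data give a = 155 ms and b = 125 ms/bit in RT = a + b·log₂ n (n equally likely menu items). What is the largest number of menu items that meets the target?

16

125·log₂ n ≤ 657 − 155 = 502, giving log₂ n ≤ 4.0160 and n ≤ 16.178. The largest whole number is 16.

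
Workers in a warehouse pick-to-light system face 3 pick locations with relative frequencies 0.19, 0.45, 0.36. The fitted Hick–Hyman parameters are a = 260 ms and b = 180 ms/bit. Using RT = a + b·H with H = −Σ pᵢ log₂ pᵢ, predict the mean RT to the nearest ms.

531 ms

H = 0.19·log₂(1/0.19) + 0.45·log₂(1/0.45) + 0.36·log₂(1/0.36) = 1.5042 bits.
RT = 260 + 180 × 1.5042 = 530.76 ms.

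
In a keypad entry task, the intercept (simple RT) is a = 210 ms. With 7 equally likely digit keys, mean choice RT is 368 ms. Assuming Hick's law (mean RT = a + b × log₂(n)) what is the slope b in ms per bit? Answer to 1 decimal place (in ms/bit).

56.3 ms/bit

7 alternatives carry log₂ 7 = 2.8074 bits; the choice cost is 368 − 210 = 158 ms, so b = 158/2.8074 = 56.281 ms/bit.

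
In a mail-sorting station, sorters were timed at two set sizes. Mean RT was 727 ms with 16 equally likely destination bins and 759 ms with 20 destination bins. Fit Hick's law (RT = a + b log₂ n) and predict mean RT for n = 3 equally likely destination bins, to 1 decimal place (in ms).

486.9 ms

With log₂ n on the abscissa the relation is linear; from the two conditions:
  b = (759 − 727) / (log₂ 20 − log₂ 16) = 32 / (4.3219 − 4) = 99.401 ms/bit
  a = 727 − 99.401 × 4 = 329.396 ms
Then RT(3) = 329.396 + 99.401 × log₂ 3 = 329.396 + 99.401 × 1.5850 ≈ 486.943 ms.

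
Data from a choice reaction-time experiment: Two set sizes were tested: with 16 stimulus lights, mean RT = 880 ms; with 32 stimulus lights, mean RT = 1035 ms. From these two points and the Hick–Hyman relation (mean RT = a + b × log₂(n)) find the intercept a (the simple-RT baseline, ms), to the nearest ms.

260 ms

b = (RT₂ − RT₁)/(log₂ n₂ − log₂ n₁) = (1035 − 880)/(5 − 4) = 155 ms/bit.
Intercept: a = 880 − 155·log₂(16) = 260.000 ms.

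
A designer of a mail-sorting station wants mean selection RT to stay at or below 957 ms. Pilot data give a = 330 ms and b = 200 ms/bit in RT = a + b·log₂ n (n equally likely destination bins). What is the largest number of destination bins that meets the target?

Set 330 + 200·log₂ n ≤ 957 → log₂ n ≤ (957 − 330)/200 = 3.1350.
So n ≤ 2^3.1350 = 8.785; the largest integer n is 8.

8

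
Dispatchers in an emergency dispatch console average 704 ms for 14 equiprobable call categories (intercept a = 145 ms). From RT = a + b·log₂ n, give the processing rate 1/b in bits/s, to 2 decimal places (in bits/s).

6.81 bits/s

b = (704 − 145)/log₂ 14 = 559/3.8074 = 146.821 ms per bit = 0.14682 s/bit; the reciprocal is 6.811 bits/s.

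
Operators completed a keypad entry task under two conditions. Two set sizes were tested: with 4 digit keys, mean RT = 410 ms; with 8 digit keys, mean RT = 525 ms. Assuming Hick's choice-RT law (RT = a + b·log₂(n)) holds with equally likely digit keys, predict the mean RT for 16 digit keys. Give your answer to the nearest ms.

640 ms

Fit slope and intercept:
  b = (525 − 410) / (log₂ 8 − log₂ 4) = 115 / (3 − 2) = 115 ms/bit
  a = 410 − 115 × 2 = 180 ms
Then RT(16) = 180 + 115 × log₂ 16 = 180 + 115 × 4 ≈ 640.000 ms.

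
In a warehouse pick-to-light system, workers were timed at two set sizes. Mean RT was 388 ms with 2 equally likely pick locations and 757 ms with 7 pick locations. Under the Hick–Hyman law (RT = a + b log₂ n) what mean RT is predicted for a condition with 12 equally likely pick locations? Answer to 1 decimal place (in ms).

Fit slope and intercept:
  b = (757 − 388) / (log₂ 7 − log₂ 2) = 369 / (2.8074 − 1) = 204.166 ms/bit
  a = 388 − 204.166 × 1 = 183.834 ms
Then RT(12) = 183.834 + 204.166 × log₂ 12 = 183.834 + 204.166 × 3.5850 ≈ 915.761 ms.

915.8 ms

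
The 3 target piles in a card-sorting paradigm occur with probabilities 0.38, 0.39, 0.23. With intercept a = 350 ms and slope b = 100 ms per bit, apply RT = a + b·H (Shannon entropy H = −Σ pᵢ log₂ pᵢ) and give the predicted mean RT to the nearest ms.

505 ms

Entropy contributions −pᵢ log₂ pᵢ: 0.5305, 0.5298, 0.4877; sum H = 1.5479 bits.
RT = a + bH = 350 + 100·1.5479 = 504.79 ms.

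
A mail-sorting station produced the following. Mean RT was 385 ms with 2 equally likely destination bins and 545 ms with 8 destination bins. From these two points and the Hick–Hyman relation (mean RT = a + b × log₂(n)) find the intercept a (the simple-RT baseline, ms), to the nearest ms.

The slope on a log₂ axis is (545 − 385) / (3 − 1) = 80 ms/bit.
a = RT₁ − b·log₂ n₁ = 385 − 80 × 1 = 305.000 ms.

305 ms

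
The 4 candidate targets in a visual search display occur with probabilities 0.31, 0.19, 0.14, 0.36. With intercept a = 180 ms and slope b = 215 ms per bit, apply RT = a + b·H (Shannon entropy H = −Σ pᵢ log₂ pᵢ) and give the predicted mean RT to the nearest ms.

590 ms

H = 0.31·log₂(1/0.31) + 0.19·log₂(1/0.19) + 0.14·log₂(1/0.14) + 0.36·log₂(1/0.36) = 1.9067 bits.
RT = 180 + 215 × 1.9067 = 589.95 ms.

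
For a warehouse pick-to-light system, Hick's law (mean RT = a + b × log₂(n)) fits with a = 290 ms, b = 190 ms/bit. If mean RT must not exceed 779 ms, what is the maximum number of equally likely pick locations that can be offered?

5

Set 290 + 190·log₂ n ≤ 779 → log₂ n ≤ (779 − 290)/190 = 2.5737.
So n ≤ 2^2.5737 = 5.953; the largest integer n is 5.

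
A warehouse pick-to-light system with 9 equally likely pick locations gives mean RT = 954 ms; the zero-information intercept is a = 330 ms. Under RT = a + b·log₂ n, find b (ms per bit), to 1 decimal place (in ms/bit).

b = (954 − 330) / log₂(9) = 624 / 3.1699 = 196.850 ms/bit.

196.9 ms/bit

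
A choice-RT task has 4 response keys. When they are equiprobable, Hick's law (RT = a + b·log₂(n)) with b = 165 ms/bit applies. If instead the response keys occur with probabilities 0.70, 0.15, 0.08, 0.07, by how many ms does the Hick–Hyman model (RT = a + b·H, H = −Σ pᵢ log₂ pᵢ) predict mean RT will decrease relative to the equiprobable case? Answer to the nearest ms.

Equiprobable entropy H₀ = log₂ 4 = 2.0000 bits.
Skewed entropy H = −Σ pᵢ log₂ pᵢ = 1.3308 bits.
ΔRT = b·(H₀ − H) = 165 × 0.6692 = 110.42 ms.

110 ms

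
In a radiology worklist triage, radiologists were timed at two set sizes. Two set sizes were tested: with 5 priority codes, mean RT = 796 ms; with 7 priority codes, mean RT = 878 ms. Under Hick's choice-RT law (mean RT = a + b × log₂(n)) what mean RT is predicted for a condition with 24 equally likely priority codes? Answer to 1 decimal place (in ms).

1178.3 ms

RT is linear in log₂ n, so two points fix the line:
  b = (878 − 796) / (log₂ 7 − log₂ 5) = 82 / (2.8074 − 2.3219) = 168.924 ms/bit
  a = 796 − 168.924 × 2.3219 = 403.772 ms
Then RT(24) = 403.772 + 168.924 × log₂ 24 = 403.772 + 168.924 × 4.5850 ≈ 1178.280 ms.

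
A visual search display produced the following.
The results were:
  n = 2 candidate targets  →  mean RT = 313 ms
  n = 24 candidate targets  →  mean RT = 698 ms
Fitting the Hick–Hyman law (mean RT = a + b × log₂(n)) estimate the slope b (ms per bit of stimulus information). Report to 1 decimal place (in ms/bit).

107.4 ms/bit

The slope on a log₂ axis is (698 − 313) / (4.5850 − 1) = 107.393 ms/bit.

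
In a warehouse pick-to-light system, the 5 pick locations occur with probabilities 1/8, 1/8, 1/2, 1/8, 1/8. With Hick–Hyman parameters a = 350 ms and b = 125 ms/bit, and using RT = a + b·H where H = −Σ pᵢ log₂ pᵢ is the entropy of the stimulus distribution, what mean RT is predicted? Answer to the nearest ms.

H = −Σ pᵢ log₂ pᵢ = 0.125·3 + 0.125·3 + 0.5·1 + 0.125·3 + 0.125·3 = 2.000 bits.
RT = 350 + 125 × 2.000 = 600.00 ms.

600 ms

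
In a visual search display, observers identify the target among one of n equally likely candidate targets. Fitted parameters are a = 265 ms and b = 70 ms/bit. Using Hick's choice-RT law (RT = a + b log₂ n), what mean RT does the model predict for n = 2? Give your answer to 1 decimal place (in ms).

log₂(2) = 1 bits, so RT = 265 + 70 × 1 ≈ 335.000 ms.

335.0 ms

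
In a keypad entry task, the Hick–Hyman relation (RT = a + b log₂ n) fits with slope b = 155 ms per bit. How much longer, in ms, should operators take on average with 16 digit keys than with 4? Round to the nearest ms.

Only the slope matters, since a is common to both: ΔRT = b·log₂(n₂/n₁).
log₂(16) − log₂(4) = log₂(16/4) = log₂(4) = 2.
ΔRT = 155 × 2.0000 = 310.000 ms.

310 ms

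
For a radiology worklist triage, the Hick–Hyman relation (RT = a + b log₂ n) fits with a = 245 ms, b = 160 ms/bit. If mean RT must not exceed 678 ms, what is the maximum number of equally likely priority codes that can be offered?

6

160·log₂ n ≤ 678 − 245 = 433, giving log₂ n ≤ 2.7062 and n ≤ 6.526. The largest whole number is 6.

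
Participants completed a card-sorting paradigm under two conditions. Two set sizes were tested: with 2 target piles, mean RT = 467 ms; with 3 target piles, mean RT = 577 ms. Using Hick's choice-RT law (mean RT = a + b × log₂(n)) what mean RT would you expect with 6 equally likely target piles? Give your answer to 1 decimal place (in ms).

Fit slope and intercept:
  b = (577 − 467) / (log₂ 3 − log₂ 2) = 110 / (1.5850 − 1) = 188.046 ms/bit
  a = 467 − 188.046 × 1 = 278.954 ms
Then RT(6) = 278.954 + 188.046 × log₂ 6 = 278.954 + 188.046 × 2.5850 ≈ 765.046 ms.

765.0 ms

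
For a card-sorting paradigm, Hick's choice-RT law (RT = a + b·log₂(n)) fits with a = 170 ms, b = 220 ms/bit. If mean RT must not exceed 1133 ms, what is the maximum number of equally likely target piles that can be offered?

Set 170 + 220·log₂ n ≤ 1133 → log₂ n ≤ (1133 − 170)/220 = 4.3773.
So n ≤ 2^4.3773 = 20.782; the largest integer n is 20.

20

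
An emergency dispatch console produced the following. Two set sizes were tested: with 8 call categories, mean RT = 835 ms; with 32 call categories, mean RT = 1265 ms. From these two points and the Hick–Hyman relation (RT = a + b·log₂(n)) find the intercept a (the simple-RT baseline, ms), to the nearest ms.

190 ms

b = (RT₂ − RT₁)/(log₂ n₂ − log₂ n₁) = (1265 − 835)/(5 − 3) = 215 ms/bit.
a = RT₁ − b·log₂ n₁ = 835 − 215 × 3 = 190.000 ms.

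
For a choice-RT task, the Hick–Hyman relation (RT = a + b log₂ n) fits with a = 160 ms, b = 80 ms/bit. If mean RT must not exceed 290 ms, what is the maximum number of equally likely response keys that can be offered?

Information budget: (290 − 160)/80 = 1.6250 bits, so n ≤ 2^1.6250 = 3.084 → at most 3.

3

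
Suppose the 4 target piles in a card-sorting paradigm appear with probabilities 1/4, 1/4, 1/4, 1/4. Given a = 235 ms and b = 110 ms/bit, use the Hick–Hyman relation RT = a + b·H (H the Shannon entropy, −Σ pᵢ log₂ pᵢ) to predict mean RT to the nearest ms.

H = −Σ pᵢ log₂ pᵢ = 0.25·2 + 0.25·2 + 0.25·2 + 0.25·2 = 2.000 bits.
RT = 235 + 110 × 2.000 = 455.00 ms.

455 ms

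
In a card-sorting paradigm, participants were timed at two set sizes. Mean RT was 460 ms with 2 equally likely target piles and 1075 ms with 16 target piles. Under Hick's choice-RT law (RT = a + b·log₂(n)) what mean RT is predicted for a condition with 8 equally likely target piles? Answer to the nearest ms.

870 ms

RT is linear in log₂ n, so two points fix the line:
  b = (1075 − 460) / (log₂ 16 − log₂ 2) = 615 / (4 − 1) = 205 ms/bit
  a = 460 − 205 × 1 = 255 ms
Then RT(8) = 255 + 205 × log₂ 8 = 255 + 205 × 3 ≈ 870.000 ms.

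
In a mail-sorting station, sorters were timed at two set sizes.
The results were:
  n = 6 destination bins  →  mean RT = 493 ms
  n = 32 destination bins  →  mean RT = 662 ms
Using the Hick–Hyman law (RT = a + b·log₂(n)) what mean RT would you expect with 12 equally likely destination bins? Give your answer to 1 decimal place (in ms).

563.0 ms

RT is linear in log₂ n, so two points fix the line:
  b = (662 − 493) / (log₂ 32 − log₂ 6) = 169 / (5 − 2.5850) = 69.978 ms/bit
  a = 493 − 69.978 × 2.5850 = 312.109 ms
Then RT(12) = 312.109 + 69.978 × log₂ 12 = 312.109 + 69.978 × 3.5850 ≈ 562.978 ms.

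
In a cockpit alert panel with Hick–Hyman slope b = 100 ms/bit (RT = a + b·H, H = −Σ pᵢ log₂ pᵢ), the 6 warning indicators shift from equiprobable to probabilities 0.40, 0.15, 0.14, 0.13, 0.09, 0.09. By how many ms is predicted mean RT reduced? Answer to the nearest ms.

24 ms

Equiprobable entropy H₀ = log₂ 6 = 2.5850 bits.
Skewed entropy H = −Σ pᵢ log₂ pᵢ = 2.3444 bits.
ΔRT = b·(H₀ − H) = 100 × 0.2406 = 24.06 ms.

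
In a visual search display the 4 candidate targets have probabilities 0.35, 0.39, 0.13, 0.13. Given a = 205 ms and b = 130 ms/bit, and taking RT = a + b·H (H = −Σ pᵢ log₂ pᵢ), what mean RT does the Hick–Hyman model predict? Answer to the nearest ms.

442 ms

Entropy contributions −pᵢ log₂ pᵢ: 0.5301, 0.5298, 0.3826, 0.3826; sum H = 1.8252 bits.
RT = a + bH = 205 + 130·1.8252 = 442.27 ms.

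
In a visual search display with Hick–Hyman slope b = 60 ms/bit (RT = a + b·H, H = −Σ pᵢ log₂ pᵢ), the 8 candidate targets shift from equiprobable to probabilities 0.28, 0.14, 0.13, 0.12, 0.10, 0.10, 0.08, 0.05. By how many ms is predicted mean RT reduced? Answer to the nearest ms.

Equiprobable entropy H₀ = log₂ 8 = 3.0000 bits.
Skewed entropy H = −Σ pᵢ log₂ pᵢ = 2.8330 bits.
ΔRT = b·(H₀ − H) = 60 × 0.1670 = 10.02 ms.

10 ms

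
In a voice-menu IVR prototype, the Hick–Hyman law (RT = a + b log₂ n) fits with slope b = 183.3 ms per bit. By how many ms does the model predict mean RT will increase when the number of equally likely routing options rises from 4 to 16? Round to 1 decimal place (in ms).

366.6 ms

ΔRT = (a + b log₂ n₂) − (a + b log₂ n₁) = b·(log₂ n₂ − log₂ n₁).
log₂(16) − log₂(4) = log₂(16/4) = log₂(4) = 2.
ΔRT = 183.3 × 2.0000 = 366.600 ms.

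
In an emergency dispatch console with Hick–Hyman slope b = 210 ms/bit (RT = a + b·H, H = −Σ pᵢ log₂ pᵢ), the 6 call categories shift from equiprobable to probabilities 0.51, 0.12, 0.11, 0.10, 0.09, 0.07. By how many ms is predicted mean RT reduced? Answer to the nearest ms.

96 ms

The RT saving is b·ΔH. Equiprobable H₀ = log₂(6) = 2.5850 bits; with the given probabilities H = 2.1262 bits.
b·(H₀ − H) = 210 × (2.5850 − 2.1262) = 96.34 ms.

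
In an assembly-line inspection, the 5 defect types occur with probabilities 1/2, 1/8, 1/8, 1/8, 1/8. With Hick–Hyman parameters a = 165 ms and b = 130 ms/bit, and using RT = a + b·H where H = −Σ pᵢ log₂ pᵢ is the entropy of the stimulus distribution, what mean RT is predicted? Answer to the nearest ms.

Each term −pᵢ log₂ pᵢ: 0.5·1 + 0.125·3 + 0.125·3 + 0.125·3 + 0.125·3; summed, H = 2.000 bits.
Mean RT = a + bH = 165 + 130·2.000 = 425.00 ms.

425 ms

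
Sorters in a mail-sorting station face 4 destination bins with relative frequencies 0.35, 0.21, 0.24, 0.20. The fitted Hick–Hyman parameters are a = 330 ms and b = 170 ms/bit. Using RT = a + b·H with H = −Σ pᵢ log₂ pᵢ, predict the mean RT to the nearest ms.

663 ms

H = 0.35·log₂(1/0.35) + 0.21·log₂(1/0.21) + 0.24·log₂(1/0.24) + 0.20·log₂(1/0.20) = 1.9614 bits.
RT = 330 + 170 × 1.9614 = 663.45 ms.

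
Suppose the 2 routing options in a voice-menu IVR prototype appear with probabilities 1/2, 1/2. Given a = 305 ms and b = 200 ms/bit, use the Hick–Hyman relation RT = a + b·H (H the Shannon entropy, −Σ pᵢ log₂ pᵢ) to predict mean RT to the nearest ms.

505 ms

Each term −pᵢ log₂ pᵢ: 0.5·1 + 0.5·1; summed, H = 1.000 bits.
Mean RT = a + bH = 305 + 200·1.000 = 505.00 ms.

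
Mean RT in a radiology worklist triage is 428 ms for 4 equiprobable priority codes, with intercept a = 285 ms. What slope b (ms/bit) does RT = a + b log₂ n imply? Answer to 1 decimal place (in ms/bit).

4 alternatives carry log₂ 4 = 2 bits; the choice cost is 428 − 285 = 143 ms, so b = 143/2 = 71.500 ms/bit.

71.5 ms/bit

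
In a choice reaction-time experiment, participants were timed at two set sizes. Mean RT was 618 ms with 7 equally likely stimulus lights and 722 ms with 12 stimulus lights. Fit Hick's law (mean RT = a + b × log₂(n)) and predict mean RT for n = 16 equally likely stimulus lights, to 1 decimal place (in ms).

Solve the two-equation system in a and b:
  b = (722 − 618) / (log₂ 12 − log₂ 7) = 104 / (3.5850 − 2.8074) = 133.744 ms/bit
  a = 618 − 133.744 × 2.8074 = 242.534 ms
Then RT(16) = 242.534 + 133.744 × log₂ 16 = 242.534 + 133.744 × 4 ≈ 777.509 ms.

777.5 ms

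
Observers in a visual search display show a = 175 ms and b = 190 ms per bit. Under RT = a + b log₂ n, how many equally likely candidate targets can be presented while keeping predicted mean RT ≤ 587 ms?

4

Information budget: (587 − 175)/190 = 2.1684 bits, so n ≤ 2^2.1684 = 4.495 → at most 4.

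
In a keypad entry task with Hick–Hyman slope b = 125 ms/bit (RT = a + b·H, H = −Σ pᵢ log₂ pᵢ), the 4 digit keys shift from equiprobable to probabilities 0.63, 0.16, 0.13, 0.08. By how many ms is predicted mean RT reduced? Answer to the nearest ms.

The RT saving is b·ΔH. Equiprobable H₀ = log₂(4) = 2.0000 bits; with the given probabilities H = 1.5171 bits.
b·(H₀ − H) = 125 × (2.0000 − 1.5171) = 60.36 ms.

60 ms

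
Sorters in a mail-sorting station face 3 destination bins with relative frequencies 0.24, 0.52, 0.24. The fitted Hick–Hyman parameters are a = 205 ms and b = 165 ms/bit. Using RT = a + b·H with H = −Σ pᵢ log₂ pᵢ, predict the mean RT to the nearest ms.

Entropy contributions −pᵢ log₂ pᵢ: 0.4941, 0.4906, 0.4941; sum H = 1.4788 bits.
RT = a + bH = 205 + 165·1.4788 = 449.01 ms.

449 ms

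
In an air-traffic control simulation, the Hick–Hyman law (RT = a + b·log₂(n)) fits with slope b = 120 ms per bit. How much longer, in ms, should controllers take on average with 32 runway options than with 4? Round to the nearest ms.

360 ms

Only the slope matters, since a is common to both: ΔRT = b·log₂(n₂/n₁).
log₂(32) − log₂(4) = log₂(32/4) = log₂(8) = 3.
ΔRT = 120 × 3.0000 = 360.000 ms.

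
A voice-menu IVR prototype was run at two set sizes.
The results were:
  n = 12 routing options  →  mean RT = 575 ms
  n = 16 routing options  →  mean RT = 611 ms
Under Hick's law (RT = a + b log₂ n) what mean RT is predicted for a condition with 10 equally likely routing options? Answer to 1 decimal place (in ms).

552.2 ms

RT is linear in log₂ n, so two points fix the line:
  b = (611 − 575) / (log₂ 16 − log₂ 12) = 36 / (4 − 3.5850) = 86.739 ms/bit
  a = 575 − 86.739 × 3.5850 = 264.043 ms
Then RT(10) = 264.043 + 86.739 × log₂ 10 = 264.043 + 86.739 × 3.3219 ≈ 552.185 ms.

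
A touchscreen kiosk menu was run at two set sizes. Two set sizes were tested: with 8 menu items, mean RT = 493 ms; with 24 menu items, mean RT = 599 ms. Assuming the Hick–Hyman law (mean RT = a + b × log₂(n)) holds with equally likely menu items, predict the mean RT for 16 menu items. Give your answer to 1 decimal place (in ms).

559.9 ms

Fit slope and intercept:
  b = (599 − 493) / (log₂ 24 − log₂ 8) = 106 / (4.5850 − 3) = 66.879 ms/bit
  a = 493 − 66.879 × 3 = 292.364 ms
Then RT(16) = 292.364 + 66.879 × log₂ 16 = 292.364 + 66.879 × 4 ≈ 559.879 ms.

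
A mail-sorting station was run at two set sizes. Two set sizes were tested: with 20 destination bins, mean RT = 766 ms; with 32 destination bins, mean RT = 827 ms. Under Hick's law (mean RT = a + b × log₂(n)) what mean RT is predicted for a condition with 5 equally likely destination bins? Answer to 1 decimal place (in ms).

RT is linear in log₂ n, so two points fix the line:
  b = (827 − 766) / (log₂ 32 − log₂ 20) = 61 / (5 − 4.3219) = 89.961 ms/bit
  a = 766 − 89.961 × 4.3219 = 377.195 ms
Then RT(5) = 377.195 + 89.961 × log₂ 5 = 377.195 + 89.961 × 2.3219 ≈ 586.078 ms.

586.1 ms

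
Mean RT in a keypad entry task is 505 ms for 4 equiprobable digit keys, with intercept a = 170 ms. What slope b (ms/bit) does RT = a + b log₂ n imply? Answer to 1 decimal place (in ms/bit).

167.5 ms/bit

b = (505 − 170) / log₂(4) = 335 / 2 = 167.500 ms/bit.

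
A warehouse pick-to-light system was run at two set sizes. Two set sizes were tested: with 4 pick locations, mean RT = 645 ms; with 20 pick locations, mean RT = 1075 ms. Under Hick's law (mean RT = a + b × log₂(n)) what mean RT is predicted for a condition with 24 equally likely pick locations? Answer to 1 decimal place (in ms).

Solve the two-equation system in a and b:
  b = (1075 − 645) / (log₂ 20 − log₂ 4) = 430 / (4.3219 − 2) = 185.191 ms/bit
  a = 645 − 185.191 × 2 = 274.618 ms
Then RT(24) = 274.618 + 185.191 × log₂ 24 = 274.618 + 185.191 × 4.5850 ≈ 1123.712 ms.

1123.7 ms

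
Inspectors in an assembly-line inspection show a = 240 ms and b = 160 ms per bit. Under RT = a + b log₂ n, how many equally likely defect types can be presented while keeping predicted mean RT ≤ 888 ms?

16

Information budget: (888 − 240)/160 = 4.0500 bits, so n ≤ 2^4.0500 = 16.564 → at most 16.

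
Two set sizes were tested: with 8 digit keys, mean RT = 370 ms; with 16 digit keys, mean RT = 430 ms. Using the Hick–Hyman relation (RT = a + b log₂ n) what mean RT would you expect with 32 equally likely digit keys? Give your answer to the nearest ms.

490 ms

Fit slope and intercept:
  b = (430 − 370) / (log₂ 16 − log₂ 8) = 60 / (4 − 3) = 60 ms/bit
  a = 370 − 60 × 3 = 190 ms
Then RT(32) = 190 + 60 × log₂ 32 = 190 + 60 × 5 ≈ 490.000 ms.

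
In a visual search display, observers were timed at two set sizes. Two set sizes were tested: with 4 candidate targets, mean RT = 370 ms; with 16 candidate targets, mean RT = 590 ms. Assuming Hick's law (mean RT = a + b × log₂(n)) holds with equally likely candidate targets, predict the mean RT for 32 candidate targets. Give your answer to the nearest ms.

700 ms

Fit slope and intercept:
  b = (590 − 370) / (log₂ 16 − log₂ 4) = 220 / (4 − 2) = 110 ms/bit
  a = 370 − 110 × 2 = 150 ms
Then RT(32) = 150 + 110 × log₂ 32 = 150 + 110 × 5 ≈ 700.000 ms.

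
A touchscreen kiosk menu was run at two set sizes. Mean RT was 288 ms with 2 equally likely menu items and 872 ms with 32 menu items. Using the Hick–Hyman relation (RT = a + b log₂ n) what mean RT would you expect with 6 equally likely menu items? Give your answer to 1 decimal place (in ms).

Solve the two-equation system in a and b:
  b = (872 − 288) / (log₂ 32 − log₂ 2) = 584 / (5 − 1) = 146.000 ms/bit
  a = 288 − 146.000 × 1 = 142.000 ms
Then RT(6) = 142.000 + 146.000 × log₂ 6 = 142.000 + 146.000 × 2.5850 ≈ 519.405 ms.

519.4 ms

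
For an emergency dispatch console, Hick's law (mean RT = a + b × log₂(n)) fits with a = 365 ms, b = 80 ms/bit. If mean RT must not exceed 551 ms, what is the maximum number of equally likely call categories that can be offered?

5

Set 365 + 80·log₂ n ≤ 551 → log₂ n ≤ (551 − 365)/80 = 2.3250.
So n ≤ 2^2.3250 = 5.011; the largest integer n is 5.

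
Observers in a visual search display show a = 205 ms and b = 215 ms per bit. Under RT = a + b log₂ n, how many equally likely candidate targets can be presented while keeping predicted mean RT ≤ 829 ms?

7

Information budget: (829 − 205)/215 = 2.9023 bits, so n ≤ 2^2.9023 = 7.476 → at most 7.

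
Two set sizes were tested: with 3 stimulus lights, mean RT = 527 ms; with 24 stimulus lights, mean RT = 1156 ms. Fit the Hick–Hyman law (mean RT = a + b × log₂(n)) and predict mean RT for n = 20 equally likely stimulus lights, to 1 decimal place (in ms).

1100.9 ms

RT is linear in log₂ n, so two points fix the line:
  b = (1156 − 527) / (log₂ 24 − log₂ 3) = 629 / (4.5850 − 1.5850) = 209.667 ms/bit
  a = 527 − 209.667 × 1.5850 = 194.686 ms
Then RT(20) = 194.686 + 209.667 × log₂ 20 = 194.686 + 209.667 × 4.3219 ≈ 1100.850 ms.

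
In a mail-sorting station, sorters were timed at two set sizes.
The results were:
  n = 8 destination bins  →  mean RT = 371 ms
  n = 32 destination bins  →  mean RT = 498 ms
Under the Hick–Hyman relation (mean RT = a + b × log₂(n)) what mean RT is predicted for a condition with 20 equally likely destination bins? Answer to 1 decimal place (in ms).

454.9 ms

With log₂ n on the abscissa the relation is linear; from the two conditions:
  b = (498 − 371) / (log₂ 32 − log₂ 8) = 127 / (5 − 3) = 63.500 ms/bit
  a = 371 − 63.500 × 3 = 180.500 ms
Then RT(20) = 180.500 + 63.500 × log₂ 20 = 180.500 + 63.500 × 4.3219 ≈ 454.942 ms.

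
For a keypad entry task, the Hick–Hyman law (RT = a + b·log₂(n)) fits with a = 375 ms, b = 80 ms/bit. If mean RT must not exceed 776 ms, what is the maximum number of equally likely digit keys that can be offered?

Information budget: (776 − 375)/80 = 5.0125 bits, so n ≤ 2^5.0125 = 32.278 → at most 32.

32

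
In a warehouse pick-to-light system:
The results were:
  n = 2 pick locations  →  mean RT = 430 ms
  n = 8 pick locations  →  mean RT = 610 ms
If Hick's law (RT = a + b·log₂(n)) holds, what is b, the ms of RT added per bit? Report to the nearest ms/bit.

90 ms/bit

Slope: b = (610 − 430) / (log₂ 8 − log₂ 2) = 180/2.0000 = 90 ms/bit.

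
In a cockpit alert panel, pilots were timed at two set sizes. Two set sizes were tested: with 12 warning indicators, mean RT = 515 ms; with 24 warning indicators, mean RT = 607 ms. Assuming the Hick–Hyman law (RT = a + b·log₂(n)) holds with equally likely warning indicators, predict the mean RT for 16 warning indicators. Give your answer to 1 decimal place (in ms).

553.2 ms

With log₂ n on the abscissa the relation is linear; from the two conditions:
  b = (607 − 515) / (log₂ 24 − log₂ 12) = 92 / (4.5850 − 3.5850) = 92.000 ms/bit
  a = 515 − 92.000 × 3.5850 = 185.183 ms
Then RT(16) = 185.183 + 92.000 × log₂ 16 = 185.183 + 92.000 × 4 ≈ 553.183 ms.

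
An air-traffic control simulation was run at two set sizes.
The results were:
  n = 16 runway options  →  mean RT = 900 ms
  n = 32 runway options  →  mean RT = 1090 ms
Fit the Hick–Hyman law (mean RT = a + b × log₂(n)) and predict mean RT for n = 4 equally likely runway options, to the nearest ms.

520 ms

Fit slope and intercept:
  b = (1090 − 900) / (log₂ 32 − log₂ 16) = 190 / (5 − 4) = 190 ms/bit
  a = 900 − 190 × 4 = 140 ms
Then RT(4) = 140 + 190 × log₂ 4 = 140 + 190 × 2 ≈ 520.000 ms.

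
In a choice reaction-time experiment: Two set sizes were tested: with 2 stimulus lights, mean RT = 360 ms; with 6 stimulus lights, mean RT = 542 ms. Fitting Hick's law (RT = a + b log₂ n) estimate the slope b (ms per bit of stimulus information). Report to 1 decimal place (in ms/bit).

114.8 ms/bit

b = (RT₂ − RT₁)/(log₂ n₂ − log₂ n₁) = (542 − 360)/(2.5850 − 1) = 114.829 ms/bit.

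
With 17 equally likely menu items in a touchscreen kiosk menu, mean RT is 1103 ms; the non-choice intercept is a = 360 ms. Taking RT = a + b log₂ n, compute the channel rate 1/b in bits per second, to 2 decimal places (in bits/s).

b = (1103 − 360)/log₂ 17 = 743/4.0875 = 181.775 ms per bit = 0.18178 s/bit; the reciprocal is 5.501 bits/s.

5.50 bits/s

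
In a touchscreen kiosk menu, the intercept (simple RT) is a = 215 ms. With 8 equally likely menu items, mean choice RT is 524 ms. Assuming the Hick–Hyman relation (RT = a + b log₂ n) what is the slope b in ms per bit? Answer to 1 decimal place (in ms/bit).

103.0 ms/bit

8 alternatives carry log₂ 8 = 3 bits; the choice cost is 524 − 215 = 309 ms, so b = 309/3 = 103.000 ms/bit.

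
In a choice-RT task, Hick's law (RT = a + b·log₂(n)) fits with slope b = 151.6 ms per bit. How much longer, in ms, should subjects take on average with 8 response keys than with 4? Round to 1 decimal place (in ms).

151.6 ms

ΔRT = (a + b log₂ n₂) − (a + b log₂ n₁) = b·(log₂ n₂ − log₂ n₁).
log₂(8) − log₂(4) = log₂(8/4) = log₂(2) = 1.
ΔRT = 151.6 × 1.0000 = 151.600 ms.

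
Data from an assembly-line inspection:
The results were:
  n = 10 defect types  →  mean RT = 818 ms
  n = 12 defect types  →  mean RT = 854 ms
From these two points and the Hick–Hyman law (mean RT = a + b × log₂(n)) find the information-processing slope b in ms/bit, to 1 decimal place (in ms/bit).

The slope on a log₂ axis is (854 − 818) / (3.5850 − 3.3219) = 136.864 ms/bit.

136.9 ms/bit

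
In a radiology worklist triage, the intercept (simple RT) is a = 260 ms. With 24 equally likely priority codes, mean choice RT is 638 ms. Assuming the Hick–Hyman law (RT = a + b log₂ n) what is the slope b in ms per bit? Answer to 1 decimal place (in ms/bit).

log₂(24) = 4.5850 bits.
b = (RT − a)/log₂ n = (638 − 260) / 4.5850 = 82.443 ms/bit.

82.4 ms/bit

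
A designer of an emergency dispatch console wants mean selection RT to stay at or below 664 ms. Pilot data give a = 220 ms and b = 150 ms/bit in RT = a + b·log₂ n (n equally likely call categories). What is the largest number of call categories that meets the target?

7

Set 220 + 150·log₂ n ≤ 664 → log₂ n ≤ (664 − 220)/150 = 2.9600.
So n ≤ 2^2.9600 = 7.781; the largest integer n is 7.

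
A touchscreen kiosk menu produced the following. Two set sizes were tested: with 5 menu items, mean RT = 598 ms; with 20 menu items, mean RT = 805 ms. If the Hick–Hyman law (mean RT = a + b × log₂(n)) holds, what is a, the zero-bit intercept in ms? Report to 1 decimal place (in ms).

b = (RT₂ − RT₁)/(log₂ n₂ − log₂ n₁) = (805 − 598)/(4.3219 − 2.3219) = 103.500 ms/bit.
a = RT₁ − b·log₂ n₁ = 598 − 103.500 × 2.3219 = 357.680 ms.

357.7 ms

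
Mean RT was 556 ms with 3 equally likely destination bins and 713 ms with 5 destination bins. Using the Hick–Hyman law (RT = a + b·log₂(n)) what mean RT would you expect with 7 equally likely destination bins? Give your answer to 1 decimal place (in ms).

816.4 ms

Solve the two-equation system in a and b:
  b = (713 − 556) / (log₂ 5 − log₂ 3) = 157 / (2.3219 − 1.5850) = 213.036 ms/bit
  a = 556 − 213.036 × 1.5850 = 218.346 ms
Then RT(7) = 218.346 + 213.036 × log₂ 7 = 218.346 + 213.036 × 2.8074 ≈ 816.413 ms.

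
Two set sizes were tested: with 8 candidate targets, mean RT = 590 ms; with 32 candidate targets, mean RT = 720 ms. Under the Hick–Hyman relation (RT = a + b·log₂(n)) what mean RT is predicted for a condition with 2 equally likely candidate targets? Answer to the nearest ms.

With log₂ n on the abscissa the relation is linear; from the two conditions:
  b = (720 − 590) / (log₂ 32 − log₂ 8) = 130 / (5 − 3) = 65 ms/bit
  a = 590 − 65 × 3 = 395 ms
Then RT(2) = 395 + 65 × log₂ 2 = 395 + 65 × 1 ≈ 460.000 ms.

460 ms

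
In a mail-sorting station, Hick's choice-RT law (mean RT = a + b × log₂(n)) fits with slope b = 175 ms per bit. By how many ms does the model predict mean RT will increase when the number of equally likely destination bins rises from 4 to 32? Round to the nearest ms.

525 ms

The intercept a cancels: ΔRT = b·(log₂ n₂ − log₂ n₁) = b·log₂(n₂/n₁).
log₂(32) − log₂(4) = log₂(32/4) = log₂(8) = 3.
ΔRT = 175 × 3.0000 = 525.000 ms.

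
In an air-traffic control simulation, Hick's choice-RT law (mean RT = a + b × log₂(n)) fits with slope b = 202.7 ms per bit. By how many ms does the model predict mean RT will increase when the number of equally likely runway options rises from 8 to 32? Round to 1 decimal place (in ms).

The intercept a cancels: ΔRT = b·(log₂ n₂ − log₂ n₁) = b·log₂(n₂/n₁).
log₂(32) − log₂(8) = log₂(32/8) = log₂(4) = 2.
ΔRT = 202.7 × 2.0000 = 405.400 ms.

405.4 ms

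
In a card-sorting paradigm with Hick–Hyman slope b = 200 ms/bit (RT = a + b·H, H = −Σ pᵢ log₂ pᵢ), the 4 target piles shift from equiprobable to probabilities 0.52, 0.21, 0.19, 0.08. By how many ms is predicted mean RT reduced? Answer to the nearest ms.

58 ms

The RT saving is b·ΔH. Equiprobable H₀ = log₂(4) = 2.0000 bits; with the given probabilities H = 1.7101 bits.
b·(H₀ − H) = 200 × (2.0000 − 1.7101) = 57.97 ms.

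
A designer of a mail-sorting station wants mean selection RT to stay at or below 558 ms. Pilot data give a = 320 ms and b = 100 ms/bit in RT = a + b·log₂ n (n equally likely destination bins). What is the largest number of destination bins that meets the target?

5

100·log₂ n ≤ 558 − 320 = 238, giving log₂ n ≤ 2.3800 and n ≤ 5.205. The largest whole number is 5.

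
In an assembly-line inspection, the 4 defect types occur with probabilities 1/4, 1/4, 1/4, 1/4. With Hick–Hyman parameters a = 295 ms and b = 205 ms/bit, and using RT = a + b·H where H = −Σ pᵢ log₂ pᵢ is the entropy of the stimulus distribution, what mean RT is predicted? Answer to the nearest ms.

705 ms

H = −Σ pᵢ log₂ pᵢ = 0.25·2 + 0.25·2 + 0.25·2 + 0.25·2 = 2.000 bits.
RT = 295 + 205 × 2.000 = 705.00 ms.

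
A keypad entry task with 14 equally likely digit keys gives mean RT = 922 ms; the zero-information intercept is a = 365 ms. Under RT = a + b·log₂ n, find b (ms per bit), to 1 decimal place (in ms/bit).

146.3 ms/bit

14 alternatives carry log₂ 14 = 3.8074 bits; the choice cost is 922 − 365 = 557 ms, so b = 557/3.8074 = 146.296 ms/bit.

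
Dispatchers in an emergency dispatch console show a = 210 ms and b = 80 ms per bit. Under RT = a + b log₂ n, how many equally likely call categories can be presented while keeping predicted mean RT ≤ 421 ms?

Information budget: (421 − 210)/80 = 2.6375 bits, so n ≤ 2^2.6375 = 6.223 → at most 6.

6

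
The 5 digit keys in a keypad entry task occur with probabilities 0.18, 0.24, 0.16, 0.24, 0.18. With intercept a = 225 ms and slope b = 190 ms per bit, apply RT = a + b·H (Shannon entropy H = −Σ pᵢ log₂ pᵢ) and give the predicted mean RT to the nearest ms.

Entropy contributions −pᵢ log₂ pᵢ: 0.4453, 0.4941, 0.4230, 0.4941, 0.4453; sum H = 2.3019 bits.
RT = a + bH = 225 + 190·2.3019 = 662.36 ms.

662 ms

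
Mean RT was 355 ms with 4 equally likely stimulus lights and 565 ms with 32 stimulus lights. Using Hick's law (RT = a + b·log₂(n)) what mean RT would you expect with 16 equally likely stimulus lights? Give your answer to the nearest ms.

With log₂ n on the abscissa the relation is linear; from the two conditions:
  b = (565 − 355) / (log₂ 32 − log₂ 4) = 210 / (5 − 2) = 70 ms/bit
  a = 355 − 70 × 2 = 215 ms
Then RT(16) = 215 + 70 × log₂ 16 = 215 + 70 × 4 ≈ 495.000 ms.

495 ms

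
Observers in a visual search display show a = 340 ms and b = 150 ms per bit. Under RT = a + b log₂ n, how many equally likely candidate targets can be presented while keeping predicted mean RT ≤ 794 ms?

150·log₂ n ≤ 794 − 340 = 454, giving log₂ n ≤ 3.0267 and n ≤ 8.149. The largest whole number is 8.

8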